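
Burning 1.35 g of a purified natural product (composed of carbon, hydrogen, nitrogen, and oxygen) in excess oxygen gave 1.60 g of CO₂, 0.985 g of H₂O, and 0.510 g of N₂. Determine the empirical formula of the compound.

mol C = 1.60 g CO₂ ÷ 44.009 g/mol = 0.03636 mol
mol H = 2 × 0.985 g H₂O ÷ 18.015 g/mol = 0.1094 mol
mol N = 2 × 0.510 g N₂ ÷ 28.014 g/mol = 0.03641 mol
mass O = 1.35 − (0.4367 + 0.1102 + 0.5100) = 0.2931 g → mol O = 0.2931 ÷ 15.999 = 0.01832 mol
Divide by the smallest (0.01832 mol): C 1.985, H 5.969, N 1.987, O 1.000

C2H6N2O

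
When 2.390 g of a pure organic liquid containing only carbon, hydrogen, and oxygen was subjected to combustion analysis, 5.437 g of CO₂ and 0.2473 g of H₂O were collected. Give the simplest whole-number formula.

C9H2O4

mol C = 5.437 g CO₂ ÷ 44.009 g/mol = 0.12354 mol
mol H = 2 × 0.2473 g H₂O ÷ 18.015 g/mol = 0.027455 mol
mass O = 2.390 − (1.4839 + 0.027675) = 0.87845 g → mol O = 0.87845 ÷ 15.999 = 0.054907 mol
Divide by the smallest (0.027455 mol): C 4.500, H 1.000, O 2.000
Multiplying each by 2 gives whole numbers: C 9.00, H 2.00, O 4.00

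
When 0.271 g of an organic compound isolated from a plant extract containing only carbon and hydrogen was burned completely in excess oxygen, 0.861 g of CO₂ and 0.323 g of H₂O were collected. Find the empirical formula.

mol C = 0.861 g CO₂ ÷ 44.009 g/mol = 0.01956 mol
mol H = 2 × 0.323 g H₂O ÷ 18.015 g/mol = 0.03586 mol
Divide by the smallest (0.01956 mol): C 1.000, H 1.833
Multiplying each by 6 gives whole numbers: C 6.00, H 11.00

C6H11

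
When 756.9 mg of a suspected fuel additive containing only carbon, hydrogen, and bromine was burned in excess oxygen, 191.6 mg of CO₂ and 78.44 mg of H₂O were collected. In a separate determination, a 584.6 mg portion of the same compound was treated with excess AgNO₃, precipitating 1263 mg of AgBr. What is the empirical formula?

mol C = 0.1916 g CO₂ ÷ 44.009 g/mol = 0.0043537 mol
mol H = 2 × 0.07844 g H₂O ÷ 18.015 g/mol = 0.0087083 mol
From the AgBr data: mol Br per gram of compound = (1.263 ÷ 187.772) ÷ 0.5846 = 0.011506 mol/g, so in the 0.7569 g combustion sample mol Br = 0.0087087 mol
Divide by the smallest (0.0043537 mol): C 1.000, H 2.000, Br 2.000

CH2Br2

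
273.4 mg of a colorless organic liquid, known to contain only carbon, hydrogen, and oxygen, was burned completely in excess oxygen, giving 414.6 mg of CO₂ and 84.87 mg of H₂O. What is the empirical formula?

mol C = 0.4146 g CO₂ ÷ 44.009 g/mol = 0.0094208 mol
mol H = 2 × 0.08487 g H₂O ÷ 18.015 g/mol = 0.0094221 mol
mass O = 0.2734 − (0.11315 + 0.0094975) = 0.15075 g → mol O = 0.15075 ÷ 15.999 = 0.0094224 mol
Divide by the smallest (0.0094208 mol): C 1.000, H 1.000, O 1.000

CHO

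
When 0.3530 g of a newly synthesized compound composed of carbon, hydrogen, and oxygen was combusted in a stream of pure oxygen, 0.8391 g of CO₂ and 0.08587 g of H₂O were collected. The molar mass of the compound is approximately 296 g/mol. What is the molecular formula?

C16H8O6

mol C = 0.8391 g CO₂ ÷ 44.009 g/mol = 0.019067 mol
mol H = 2 × 0.08587 g H₂O ÷ 18.015 g/mol = 0.0095332 mol
mass O = 0.3530 − (0.22901 + 0.0096094) = 0.11438 g → mol O = 0.11438 ÷ 15.999 = 0.0071493 mol
Divide by the smallest (0.0071493 mol): C 2.667, H 1.333, O 1.000
Multiplying each by 3 gives whole numbers: C 8.00, H 4.00, O 3.00
Empirical formula: C8H4O3
Empirical-formula mass = 148.12 g/mol; 296 ÷ 148.12 ≈ 2, so the molecular formula is C16H8O6.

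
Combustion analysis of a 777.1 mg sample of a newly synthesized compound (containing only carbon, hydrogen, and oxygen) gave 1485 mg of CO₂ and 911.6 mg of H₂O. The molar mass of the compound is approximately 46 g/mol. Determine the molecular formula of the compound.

C2H6O

mol C = 1.485 g CO₂ ÷ 44.009 g/mol = 0.033743 mol
mol H = 2 × 0.9116 g H₂O ÷ 18.015 g/mol = 0.10120 mol
mass O = 0.7771 − (0.40529 + 0.10201) = 0.26980 g → mol O = 0.26980 ÷ 15.999 = 0.016863 mol
Divide by the smallest (0.016863 mol): C 2.001, H 6.001, O 1.000
Empirical formula: C2H6O
Empirical-formula mass = 46.07 g/mol; 46 ÷ 46.07 ≈ 1, so the molecular formula is C2H6O.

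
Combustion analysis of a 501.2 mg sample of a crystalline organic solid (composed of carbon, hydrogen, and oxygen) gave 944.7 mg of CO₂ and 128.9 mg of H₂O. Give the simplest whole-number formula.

C3H2O2

mol C = 0.9447 g CO₂ ÷ 44.009 g/mol = 0.021466 mol
mol H = 2 × 0.1289 g H₂O ÷ 18.015 g/mol = 0.014310 mol
mass O = 0.5012 − (0.25783 + 0.014425) = 0.22895 g → mol O = 0.22895 ÷ 15.999 = 0.014310 mol
Divide by the smallest (0.014310 mol): C 1.500, H 1.000, O 1.000
Multiplying each by 2 gives whole numbers: C 3.00, H 2.00, O 2.00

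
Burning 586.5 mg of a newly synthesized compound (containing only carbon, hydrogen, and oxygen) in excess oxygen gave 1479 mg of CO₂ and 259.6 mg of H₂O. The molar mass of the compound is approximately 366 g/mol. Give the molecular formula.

C21H18O6

mol C = 1.479 g CO₂ ÷ 44.009 g/mol = 0.033607 mol
mol H = 2 × 0.2596 g H₂O ÷ 18.015 g/mol = 0.028820 mol
mass O = 0.5865 − (0.40365 + 0.029051) = 0.15380 g → mol O = 0.15380 ÷ 15.999 = 0.0096130 mol
Divide by the smallest (0.0096130 mol): C 3.496, H 2.998, O 1.000
Multiplying each by 2 gives whole numbers: C 6.99, H 6.00, O 2.00
Empirical formula: C7H6O2
Empirical-formula mass = 122.12 g/mol; 366 ÷ 122.12 ≈ 3, so the molecular formula is C21H18O6.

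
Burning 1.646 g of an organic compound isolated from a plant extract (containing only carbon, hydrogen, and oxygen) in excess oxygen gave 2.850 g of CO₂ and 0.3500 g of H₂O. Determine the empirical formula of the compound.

mol C = 2.850 g CO₂ ÷ 44.009 g/mol = 0.064759 mol
mol H = 2 × 0.3500 g H₂O ÷ 18.015 g/mol = 0.038857 mol
mass O = 1.646 − (0.77783 + 0.039167) = 0.82901 g → mol O = 0.82901 ÷ 15.999 = 0.051816 mol
Divide by the smallest (0.038857 mol): C 1.667, H 1.000, O 1.334
Multiplying each by 3 gives whole numbers: C 5.00, H 3.00, O 4.00

C5H3O4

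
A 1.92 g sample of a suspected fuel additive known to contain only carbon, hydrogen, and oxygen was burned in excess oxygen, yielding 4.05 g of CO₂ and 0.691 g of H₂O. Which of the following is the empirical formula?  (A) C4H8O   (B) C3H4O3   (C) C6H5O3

(C) C6H5O3

mol C = 4.05 g CO₂ ÷ 44.009 g/mol = 0.09203 mol
mol H = 2 × 0.691 g H₂O ÷ 18.015 g/mol = 0.07671 mol
mass O = 1.92 − (1.105 + 0.07733) = 0.7373 g → mol O = 0.7373 ÷ 15.999 = 0.04609 mol
Divide by the smallest (0.04609 mol): C 1.997, H 1.665, O 1.000
Multiplying each by 3 gives whole numbers: C 5.99, H 4.99, O 3.00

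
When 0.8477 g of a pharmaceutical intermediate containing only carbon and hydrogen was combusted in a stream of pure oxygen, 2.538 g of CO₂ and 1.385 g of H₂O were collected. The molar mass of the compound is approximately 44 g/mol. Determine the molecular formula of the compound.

mol C = 2.538 g CO₂ ÷ 44.009 g/mol = 0.057670 mol
mol H = 2 × 1.385 g H₂O ÷ 18.015 g/mol = 0.15376 mol
Divide by the smallest (0.057670 mol): C 1.000, H 2.666
Multiplying each by 3 gives whole numbers: C 3.00, H 8.00
Empirical formula: C3H8
Empirical-formula mass = 44.10 g/mol; 44 ÷ 44.10 ≈ 1, so the molecular formula is C3H8.

C3H8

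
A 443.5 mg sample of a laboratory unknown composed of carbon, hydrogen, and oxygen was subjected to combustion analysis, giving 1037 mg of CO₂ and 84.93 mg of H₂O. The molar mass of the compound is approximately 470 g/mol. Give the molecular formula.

C25H10O10

mol C = 1.037 g CO₂ ÷ 44.009 g/mol = 0.023563 mol
mol H = 2 × 0.08493 g H₂O ÷ 18.015 g/mol = 0.0094288 mol
mass O = 0.4435 − (0.28302 + 0.0095042) = 0.15098 g → mol O = 0.15098 ÷ 15.999 = 0.0094366 mol
Divide by the smallest (0.0094288 mol): C 2.499, H 1.000, O 1.001
Multiplying each by 2 gives whole numbers: C 5.00, H 2.00, O 2.00
Empirical formula: C5H2O2
Empirical-formula mass = 94.07 g/mol; 470 ÷ 94.07 ≈ 5, so the molecular formula is C25H10O10.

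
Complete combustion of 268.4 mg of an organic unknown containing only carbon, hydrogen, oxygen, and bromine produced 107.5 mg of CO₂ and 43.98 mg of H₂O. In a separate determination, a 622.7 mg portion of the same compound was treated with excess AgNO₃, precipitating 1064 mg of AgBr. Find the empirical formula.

CH2BrO

mol C = 0.1075 g CO₂ ÷ 44.009 g/mol = 0.0024427 mol
mol H = 2 × 0.04398 g H₂O ÷ 18.015 g/mol = 0.0048826 mol
From the AgBr data: mol Br per gram of compound = (1.064 ÷ 187.772) ÷ 0.6227 = 0.0090998 mol/g, so in the 0.2684 g combustion sample mol Br = 0.0024424 mol
mass O = 0.2684 − (0.029339 + 0.0049217 + 0.19516) = 0.038983 g → mol O = 0.038983 ÷ 15.999 = 0.0024366 mol
Divide by the smallest (0.0024366 mol): C 1.003, H 2.004, Br 1.002, O 1.000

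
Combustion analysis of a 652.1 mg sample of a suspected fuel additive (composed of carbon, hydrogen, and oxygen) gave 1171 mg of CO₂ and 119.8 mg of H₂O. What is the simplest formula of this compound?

C4H2O3

mol C = 1.171 g CO₂ ÷ 44.009 g/mol = 0.026608 mol
mol H = 2 × 0.1198 g H₂O ÷ 18.015 g/mol = 0.013300 mol
mass O = 0.6521 − (0.31959 + 0.013406) = 0.31910 g → mol O = 0.31910 ÷ 15.999 = 0.019945 mol
Divide by the smallest (0.013300 mol): C 2.001, H 1.000, O 1.500
Multiplying each by 2 gives whole numbers: C 4.00, H 2.00, O 3.00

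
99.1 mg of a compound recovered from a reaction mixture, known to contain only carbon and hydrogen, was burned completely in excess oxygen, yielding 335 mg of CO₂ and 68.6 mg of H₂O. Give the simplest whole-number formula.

mol C = 0.335 g CO₂ ÷ 44.009 g/mol = 0.007612 mol
mol H = 2 × 0.0686 g H₂O ÷ 18.015 g/mol = 0.007616 mol
Divide by the smallest (0.007612 mol): C 1.000, H 1.000

CH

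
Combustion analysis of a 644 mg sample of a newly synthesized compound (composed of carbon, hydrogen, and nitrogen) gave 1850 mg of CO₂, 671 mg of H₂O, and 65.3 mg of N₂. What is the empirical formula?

C9H16N

mol C = 1.85 g CO₂ ÷ 44.009 g/mol = 0.04204 mol
mol H = 2 × 0.671 g H₂O ÷ 18.015 g/mol = 0.07449 mol
mol N = 2 × 0.0653 g N₂ ÷ 28.014 g/mol = 0.004662 mol
Divide by the smallest (0.004662 mol): C 9.017, H 15.979, N 1.000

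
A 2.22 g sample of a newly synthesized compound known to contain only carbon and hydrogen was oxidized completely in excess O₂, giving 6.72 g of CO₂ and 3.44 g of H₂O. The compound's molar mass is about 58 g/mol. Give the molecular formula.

C4H10

mol C = 6.72 g CO₂ ÷ 44.009 g/mol = 0.1527 mol
mol H = 2 × 3.44 g H₂O ÷ 18.015 g/mol = 0.3819 mol
Divide by the smallest (0.1527 mol): C 1.000, H 2.501
Multiplying each by 2 gives whole numbers: C 2.00, H 5.00
Empirical formula: C2H5
Empirical-formula mass = 29.06 g/mol; 58 ÷ 29.06 ≈ 2, so the molecular formula is C4H10.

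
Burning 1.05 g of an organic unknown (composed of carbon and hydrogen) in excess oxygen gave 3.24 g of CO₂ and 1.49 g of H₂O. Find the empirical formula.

C4H9

mol C = 3.24 g CO₂ ÷ 44.009 g/mol = 0.07362 mol
mol H = 2 × 1.49 g H₂O ÷ 18.015 g/mol = 0.1654 mol
Divide by the smallest (0.07362 mol): C 1.000, H 2.247
Multiplying each by 4 gives whole numbers: C 4.00, H 8.99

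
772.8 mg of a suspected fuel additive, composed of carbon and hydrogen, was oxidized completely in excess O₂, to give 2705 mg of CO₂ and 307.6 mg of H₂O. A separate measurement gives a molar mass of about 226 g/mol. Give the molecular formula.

mol C = 2.705 g CO₂ ÷ 44.009 g/mol = 0.061465 mol
mol H = 2 × 0.3076 g H₂O ÷ 18.015 g/mol = 0.034149 mol
Divide by the smallest (0.034149 mol): C 1.800, H 1.000
Multiplying each by 5 gives whole numbers: C 9.00, H 5.00
Empirical formula: C9H5
Empirical-formula mass = 113.14 g/mol; 226 ÷ 113.14 ≈ 2, so the molecular formula is C18H10.

C18H10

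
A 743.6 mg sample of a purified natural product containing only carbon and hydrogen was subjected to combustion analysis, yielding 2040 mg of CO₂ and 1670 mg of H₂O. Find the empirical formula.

mol C = 2.040 g CO₂ ÷ 44.009 g/mol = 0.046354 mol
mol H = 2 × 1.670 g H₂O ÷ 18.015 g/mol = 0.18540 mol
Divide by the smallest (0.046354 mol): C 1.000, H 4.000

CH4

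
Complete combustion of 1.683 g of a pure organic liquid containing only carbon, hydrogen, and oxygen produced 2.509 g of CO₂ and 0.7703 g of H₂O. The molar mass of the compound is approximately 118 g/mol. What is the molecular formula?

mol C = 2.509 g CO₂ ÷ 44.009 g/mol = 0.057011 mol
mol H = 2 × 0.7703 g H₂O ÷ 18.015 g/mol = 0.085518 mol
mass O = 1.683 − (0.68476 + 0.086202) = 0.91204 g → mol O = 0.91204 ÷ 15.999 = 0.057006 mol
Divide by the smallest (0.057006 mol): C 1.000, H 1.500, O 1.000
Multiplying each by 2 gives whole numbers: C 2.00, H 3.00, O 2.00
Empirical formula: C2H3O2
Empirical-formula mass = 59.04 g/mol; 118 ÷ 59.04 ≈ 2, so the molecular formula is C4H6O4.

C4H6O4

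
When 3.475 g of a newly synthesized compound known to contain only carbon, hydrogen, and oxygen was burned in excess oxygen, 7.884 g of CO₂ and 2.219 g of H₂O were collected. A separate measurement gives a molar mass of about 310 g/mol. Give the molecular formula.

mol C = 7.884 g CO₂ ÷ 44.009 g/mol = 0.17915 mol
mol H = 2 × 2.219 g H₂O ÷ 18.015 g/mol = 0.24635 mol
mass O = 3.475 − (2.1517 + 0.24832) = 1.0750 g → mol O = 1.0750 ÷ 15.999 = 0.067190 mol
Divide by the smallest (0.067190 mol): C 2.666, H 3.666, O 1.000
Multiplying each by 3 gives whole numbers: C 8.00, H 11.00, O 3.00
Empirical formula: C8H11O3
Empirical-formula mass = 155.17 g/mol; 310 ÷ 155.17 ≈ 2, so the molecular formula is C16H22O6.

C16H22O6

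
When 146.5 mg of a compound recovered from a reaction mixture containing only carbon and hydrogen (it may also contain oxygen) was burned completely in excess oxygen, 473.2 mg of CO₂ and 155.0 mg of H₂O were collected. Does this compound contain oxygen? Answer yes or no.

no

mol C = 0.4732 g CO₂ ÷ 44.009 g/mol = 0.010752 mol
mol H = 2 × 0.1550 g H₂O ÷ 18.015 g/mol = 0.017208 mol
C and H together account for 0.14649 g — essentially the entire 0.1465 g sample — so the compound contains no oxygen.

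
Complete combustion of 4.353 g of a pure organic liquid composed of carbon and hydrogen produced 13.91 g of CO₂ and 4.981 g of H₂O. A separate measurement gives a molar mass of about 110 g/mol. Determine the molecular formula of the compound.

C8H14

mol C = 13.91 g CO₂ ÷ 44.009 g/mol = 0.31607 mol
mol H = 2 × 4.981 g H₂O ÷ 18.015 g/mol = 0.55298 mol
Divide by the smallest (0.31607 mol): C 1.000, H 1.750
Multiplying each by 4 gives whole numbers: C 4.00, H 7.00
Empirical formula: C4H7
Empirical-formula mass = 55.10 g/mol; 110 ÷ 55.10 ≈ 2, so the molecular formula is C8H14.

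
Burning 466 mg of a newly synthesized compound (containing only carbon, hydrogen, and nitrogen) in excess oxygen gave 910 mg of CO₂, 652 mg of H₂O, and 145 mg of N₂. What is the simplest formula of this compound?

C2H7N

mol C = 0.910 g CO₂ ÷ 44.009 g/mol = 0.02068 mol
mol H = 2 × 0.652 g H₂O ÷ 18.015 g/mol = 0.07238 mol
mol N = 2 × 0.145 g N₂ ÷ 28.014 g/mol = 0.01035 mol
Divide by the smallest (0.01035 mol): C 1.997, H 6.992, N 1.000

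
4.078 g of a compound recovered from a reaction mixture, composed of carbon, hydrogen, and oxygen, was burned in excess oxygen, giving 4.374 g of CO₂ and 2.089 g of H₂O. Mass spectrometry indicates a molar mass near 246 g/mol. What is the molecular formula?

mol C = 4.374 g CO₂ ÷ 44.009 g/mol = 0.099389 mol
mol H = 2 × 2.089 g H₂O ÷ 18.015 g/mol = 0.23192 mol
mass O = 4.078 − (1.1938 + 0.23377) = 2.6505 g → mol O = 2.6505 ÷ 15.999 = 0.16566 mol
Divide by the smallest (0.099389 mol): C 1.000, H 2.333, O 1.667
Multiplying each by 3 gives whole numbers: C 3.00, H 7.00, O 5.00
Empirical formula: C3H7O5
Empirical-formula mass = 123.08 g/mol; 246 ÷ 123.08 ≈ 2, so the molecular formula is C6H14O10.

C6H14O10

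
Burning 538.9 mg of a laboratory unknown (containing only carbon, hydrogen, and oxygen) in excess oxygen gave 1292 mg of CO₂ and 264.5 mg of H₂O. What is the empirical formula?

mol C = 1.292 g CO₂ ÷ 44.009 g/mol = 0.029358 mol
mol H = 2 × 0.2645 g H₂O ÷ 18.015 g/mol = 0.029364 mol
mass O = 0.5389 − (0.35261 + 0.029599) = 0.15669 g → mol O = 0.15669 ÷ 15.999 = 0.0097935 mol
Divide by the smallest (0.0097935 mol): C 2.998, H 2.998, O 1.000

C3H3O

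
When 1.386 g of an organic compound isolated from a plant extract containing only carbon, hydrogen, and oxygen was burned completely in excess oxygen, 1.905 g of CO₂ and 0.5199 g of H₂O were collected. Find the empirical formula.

C6H8O7

mol C = 1.905 g CO₂ ÷ 44.009 g/mol = 0.043287 mol
mol H = 2 × 0.5199 g H₂O ÷ 18.015 g/mol = 0.057719 mol
mass O = 1.386 − (0.51992 + 0.058180) = 0.80790 g → mol O = 0.80790 ÷ 15.999 = 0.050497 mol
Divide by the smallest (0.043287 mol): C 1.000, H 1.333, O 1.167
Multiplying each by 6 gives whole numbers: C 6.00, H 8.00, O 7.00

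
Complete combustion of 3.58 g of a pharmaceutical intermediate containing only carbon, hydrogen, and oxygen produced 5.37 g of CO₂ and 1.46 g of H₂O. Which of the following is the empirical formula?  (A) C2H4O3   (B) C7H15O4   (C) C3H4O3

mol C = 5.37 g CO₂ ÷ 44.009 g/mol = 0.1220 mol
mol H = 2 × 1.46 g H₂O ÷ 18.015 g/mol = 0.1621 mol
mass O = 3.58 − (1.466 + 0.1634) = 1.951 g → mol O = 1.951 ÷ 15.999 = 0.1219 mol
Divide by the smallest (0.1219 mol): C 1.001, H 1.329, O 1.000
Multiplying each by 3 gives whole numbers: C 3.00, H 3.99, O 3.00

(C) C3H4O3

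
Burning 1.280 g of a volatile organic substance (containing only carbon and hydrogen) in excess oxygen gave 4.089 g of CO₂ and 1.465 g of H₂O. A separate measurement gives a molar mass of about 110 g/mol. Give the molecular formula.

mol C = 4.089 g CO₂ ÷ 44.009 g/mol = 0.092913 mol
mol H = 2 × 1.465 g H₂O ÷ 18.015 g/mol = 0.16264 mol
Divide by the smallest (0.092913 mol): C 1.000, H 1.750
Multiplying each by 4 gives whole numbers: C 4.00, H 7.00
Empirical formula: C4H7
Empirical-formula mass = 55.10 g/mol; 110 ÷ 55.10 ≈ 2, so the molecular formula is C8H14.

C8H14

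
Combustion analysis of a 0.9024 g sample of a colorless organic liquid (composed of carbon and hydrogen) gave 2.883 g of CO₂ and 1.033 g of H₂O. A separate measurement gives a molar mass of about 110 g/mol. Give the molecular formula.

mol C = 2.883 g CO₂ ÷ 44.009 g/mol = 0.065509 mol
mol H = 2 × 1.033 g H₂O ÷ 18.015 g/mol = 0.11468 mol
Divide by the smallest (0.065509 mol): C 1.000, H 1.751
Multiplying each by 4 gives whole numbers: C 4.00, H 7.00
Empirical formula: C4H7
Empirical-formula mass = 55.10 g/mol; 110 ÷ 55.10 ≈ 2, so the molecular formula is C8H14.

C8H14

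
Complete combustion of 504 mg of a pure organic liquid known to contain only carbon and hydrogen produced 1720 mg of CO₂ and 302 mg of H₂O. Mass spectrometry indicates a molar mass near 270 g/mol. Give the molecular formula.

mol C = 1.72 g CO₂ ÷ 44.009 g/mol = 0.03908 mol
mol H = 2 × 0.302 g H₂O ÷ 18.015 g/mol = 0.03353 mol
Divide by the smallest (0.03353 mol): C 1.166, H 1.000
Multiplying each by 6 gives whole numbers: C 6.99, H 6.00
Empirical formula: C7H6
Empirical-formula mass = 90.12 g/mol; 270 ÷ 90.12 ≈ 3, so the molecular formula is C21H18.

C21H18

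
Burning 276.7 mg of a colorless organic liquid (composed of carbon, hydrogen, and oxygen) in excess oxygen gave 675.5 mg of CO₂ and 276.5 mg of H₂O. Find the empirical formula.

mol C = 0.6755 g CO₂ ÷ 44.009 g/mol = 0.015349 mol
mol H = 2 × 0.2765 g H₂O ÷ 18.015 g/mol = 0.030697 mol
mass O = 0.2767 − (0.18436 + 0.030942) = 0.061399 g → mol O = 0.061399 ÷ 15.999 = 0.0038377 mol
Divide by the smallest (0.0038377 mol): C 4.000, H 7.999, O 1.000

C4H8O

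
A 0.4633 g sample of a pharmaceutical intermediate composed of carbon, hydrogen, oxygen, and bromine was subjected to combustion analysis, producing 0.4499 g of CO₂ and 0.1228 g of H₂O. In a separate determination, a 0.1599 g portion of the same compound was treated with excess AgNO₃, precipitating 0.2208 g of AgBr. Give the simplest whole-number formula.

mol C = 0.4499 g CO₂ ÷ 44.009 g/mol = 0.010223 mol
mol H = 2 × 0.1228 g H₂O ÷ 18.015 g/mol = 0.013633 mol
From the AgBr data: mol Br per gram of compound = (0.2208 ÷ 187.772) ÷ 0.1599 = 0.0073539 mol/g, so in the 0.4633 g combustion sample mol Br = 0.0034071 mol
mass O = 0.4633 − (0.12279 + 0.013742 + 0.27224) = 0.054531 g → mol O = 0.054531 ÷ 15.999 = 0.0034084 mol
Divide by the smallest (0.0034071 mol): C 3.000, H 4.001, Br 1.000, O 1.000

C3H4BrO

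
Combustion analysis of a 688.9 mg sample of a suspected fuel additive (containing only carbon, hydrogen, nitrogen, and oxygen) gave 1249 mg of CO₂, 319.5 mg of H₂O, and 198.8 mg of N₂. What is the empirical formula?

C4H5N2O

mol C = 1.249 g CO₂ ÷ 44.009 g/mol = 0.028381 mol
mol H = 2 × 0.3195 g H₂O ÷ 18.015 g/mol = 0.035470 mol
mol N = 2 × 0.1988 g N₂ ÷ 28.014 g/mol = 0.014193 mol
mass O = 0.6889 − (0.34088 + 0.035754 + 0.19880) = 0.11347 g → mol O = 0.11347 ÷ 15.999 = 0.0070921 mol
Divide by the smallest (0.0070921 mol): C 4.002, H 5.001, N 2.001, O 1.000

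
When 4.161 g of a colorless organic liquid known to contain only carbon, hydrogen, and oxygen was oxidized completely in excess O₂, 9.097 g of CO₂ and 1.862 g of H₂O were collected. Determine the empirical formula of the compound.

C9H9O4

mol C = 9.097 g CO₂ ÷ 44.009 g/mol = 0.20671 mol
mol H = 2 × 1.862 g H₂O ÷ 18.015 g/mol = 0.20672 mol
mass O = 4.161 − (2.4828 + 0.20837) = 1.4699 g → mol O = 1.4699 ÷ 15.999 = 0.091872 mol
Divide by the smallest (0.091872 mol): C 2.250, H 2.250, O 1.000
Multiplying each by 4 gives whole numbers: C 9.00, H 9.00, O 4.00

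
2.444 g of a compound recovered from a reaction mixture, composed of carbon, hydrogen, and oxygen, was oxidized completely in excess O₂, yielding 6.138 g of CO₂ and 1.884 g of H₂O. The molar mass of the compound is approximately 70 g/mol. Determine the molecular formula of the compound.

mol C = 6.138 g CO₂ ÷ 44.009 g/mol = 0.13947 mol
mol H = 2 × 1.884 g H₂O ÷ 18.015 g/mol = 0.20916 mol
mass O = 2.444 − (1.6752 + 0.21083) = 0.55798 g → mol O = 0.55798 ÷ 15.999 = 0.034876 mol
Divide by the smallest (0.034876 mol): C 3.999, H 5.997, O 1.000
Empirical formula: C4H6O
Empirical-formula mass = 70.09 g/mol; 70 ÷ 70.09 ≈ 1, so the molecular formula is C4H6O.

C4H6O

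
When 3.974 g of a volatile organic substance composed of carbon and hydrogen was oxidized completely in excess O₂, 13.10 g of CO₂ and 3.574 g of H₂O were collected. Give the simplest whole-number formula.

mol C = 13.10 g CO₂ ÷ 44.009 g/mol = 0.29767 mol
mol H = 2 × 3.574 g H₂O ÷ 18.015 g/mol = 0.39678 mol
Divide by the smallest (0.29767 mol): C 1.000, H 1.333
Multiplying each by 3 gives whole numbers: C 3.00, H 4.00

C3H4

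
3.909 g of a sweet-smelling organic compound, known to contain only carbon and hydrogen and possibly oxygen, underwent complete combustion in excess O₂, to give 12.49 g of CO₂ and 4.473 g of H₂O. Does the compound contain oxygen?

mol C = 12.49 g CO₂ ÷ 44.009 g/mol = 0.28381 mol
mol H = 2 × 4.473 g H₂O ÷ 18.015 g/mol = 0.49659 mol
C and H together account for 3.9093 g — essentially the entire 3.909 g sample — so the compound contains no oxygen.

no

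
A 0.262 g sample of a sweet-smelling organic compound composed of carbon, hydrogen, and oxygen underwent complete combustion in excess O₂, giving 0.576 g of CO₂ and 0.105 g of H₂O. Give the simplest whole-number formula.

C9H8O4

mol C = 0.576 g CO₂ ÷ 44.009 g/mol = 0.01309 mol
mol H = 2 × 0.105 g H₂O ÷ 18.015 g/mol = 0.01166 mol
mass O = 0.262 − (0.1572 + 0.01175) = 0.09305 g → mol O = 0.09305 ÷ 15.999 = 0.005816 mol
Divide by the smallest (0.005816 mol): C 2.250, H 2.004, O 1.000
Multiplying each by 4 gives whole numbers: C 9.00, H 8.02, O 4.00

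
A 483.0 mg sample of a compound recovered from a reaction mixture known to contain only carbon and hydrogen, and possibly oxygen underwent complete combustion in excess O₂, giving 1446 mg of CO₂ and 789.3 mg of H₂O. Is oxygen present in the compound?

mol C = 1.446 g CO₂ ÷ 44.009 g/mol = 0.032857 mol
mol H = 2 × 0.7893 g H₂O ÷ 18.015 g/mol = 0.087627 mol
C and H together account for 0.48297 g — essentially the entire 0.4830 g sample — so the compound contains no oxygen.

no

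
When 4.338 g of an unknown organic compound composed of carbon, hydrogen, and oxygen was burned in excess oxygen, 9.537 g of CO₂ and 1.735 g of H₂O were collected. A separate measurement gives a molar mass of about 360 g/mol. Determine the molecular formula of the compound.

C18H16O8

mol C = 9.537 g CO₂ ÷ 44.009 g/mol = 0.21671 mol
mol H = 2 × 1.735 g H₂O ÷ 18.015 g/mol = 0.19262 mol
mass O = 4.338 − (2.6029 + 0.19416) = 1.5410 g → mol O = 1.5410 ÷ 15.999 = 0.096318 mol
Divide by the smallest (0.096318 mol): C 2.250, H 2.000, O 1.000
Multiplying each by 4 gives whole numbers: C 9.00, H 8.00, O 4.00
Empirical formula: C9H8O4
Empirical-formula mass = 180.16 g/mol; 360 ÷ 180.16 ≈ 2, so the molecular formula is C18H16O8.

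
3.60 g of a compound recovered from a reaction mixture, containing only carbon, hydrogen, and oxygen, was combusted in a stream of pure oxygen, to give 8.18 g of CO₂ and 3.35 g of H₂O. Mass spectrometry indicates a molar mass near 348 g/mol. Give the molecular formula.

mol C = 8.18 g CO₂ ÷ 44.009 g/mol = 0.1859 mol
mol H = 2 × 3.35 g H₂O ÷ 18.015 g/mol = 0.3719 mol
mass O = 3.60 − (2.232 + 0.3749) = 0.9926 g → mol O = 0.9926 ÷ 15.999 = 0.06204 mol
Divide by the smallest (0.06204 mol): C 2.996, H 5.994, O 1.000
Empirical formula: C3H6O
Empirical-formula mass = 58.08 g/mol; 348 ÷ 58.08 ≈ 6, so the molecular formula is C18H36O6.

C18H36O6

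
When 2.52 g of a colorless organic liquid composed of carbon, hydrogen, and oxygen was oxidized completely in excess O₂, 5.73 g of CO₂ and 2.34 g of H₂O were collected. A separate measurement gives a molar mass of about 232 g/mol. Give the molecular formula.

mol C = 5.73 g CO₂ ÷ 44.009 g/mol = 0.1302 mol
mol H = 2 × 2.34 g H₂O ÷ 18.015 g/mol = 0.2598 mol
mass O = 2.52 − (1.564 + 0.2619) = 0.6943 g → mol O = 0.6943 ÷ 15.999 = 0.04340 mol
Divide by the smallest (0.04340 mol): C 3.000, H 5.986, O 1.000
Empirical formula: C3H6O
Empirical-formula mass = 58.08 g/mol; 232 ÷ 58.08 ≈ 4, so the molecular formula is C12H24O4.

C12H24O4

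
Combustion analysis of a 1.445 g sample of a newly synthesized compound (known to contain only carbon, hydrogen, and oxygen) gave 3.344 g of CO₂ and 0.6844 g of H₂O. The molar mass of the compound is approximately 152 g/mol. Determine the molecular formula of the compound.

mol C = 3.344 g CO₂ ÷ 44.009 g/mol = 0.075984 mol
mol H = 2 × 0.6844 g H₂O ÷ 18.015 g/mol = 0.075981 mol
mass O = 1.445 − (0.91265 + 0.076589) = 0.45576 g → mol O = 0.45576 ÷ 15.999 = 0.028487 mol
Divide by the smallest (0.028487 mol): C 2.667, H 2.667, O 1.000
Multiplying each by 3 gives whole numbers: C 8.00, H 8.00, O 3.00
Empirical formula: C8H8O3
Empirical-formula mass = 152.15 g/mol; 152 ÷ 152.15 ≈ 1, so the molecular formula is C8H8O3.

C8H8O3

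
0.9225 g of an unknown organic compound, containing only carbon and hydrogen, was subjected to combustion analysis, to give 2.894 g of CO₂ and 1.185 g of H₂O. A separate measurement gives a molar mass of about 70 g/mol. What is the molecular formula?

C5H10

mol C = 2.894 g CO₂ ÷ 44.009 g/mol = 0.065759 mol
mol H = 2 × 1.185 g H₂O ÷ 18.015 g/mol = 0.13156 mol
Divide by the smallest (0.065759 mol): C 1.000, H 2.001
Empirical formula: CH2
Empirical-formula mass = 14.03 g/mol; 70 ÷ 14.03 ≈ 5, so the molecular formula is C5H10.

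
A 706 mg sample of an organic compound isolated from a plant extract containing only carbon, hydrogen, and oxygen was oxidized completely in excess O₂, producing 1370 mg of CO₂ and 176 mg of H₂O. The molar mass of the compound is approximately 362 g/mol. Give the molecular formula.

mol C = 1.37 g CO₂ ÷ 44.009 g/mol = 0.03113 mol
mol H = 2 × 0.176 g H₂O ÷ 18.015 g/mol = 0.01954 mol
mass O = 0.706 − (0.3739 + 0.01970) = 0.3124 g → mol O = 0.3124 ÷ 15.999 = 0.01953 mol
Divide by the smallest (0.01953 mol): C 1.594, H 1.001, O 1.000
Multiplying each by 5 gives whole numbers: C 7.97, H 5.00, O 5.00
Empirical formula: C8H5O5
Empirical-formula mass = 181.12 g/mol; 362 ÷ 181.12 ≈ 2, so the molecular formula is C16H10O10.

C16H10O10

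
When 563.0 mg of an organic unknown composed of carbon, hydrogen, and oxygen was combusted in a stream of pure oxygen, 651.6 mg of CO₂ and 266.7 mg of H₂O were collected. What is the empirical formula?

mol C = 0.6516 g CO₂ ÷ 44.009 g/mol = 0.014806 mol
mol H = 2 × 0.2667 g H₂O ÷ 18.015 g/mol = 0.029609 mol
mass O = 0.5630 − (0.17784 + 0.029846) = 0.35532 g → mol O = 0.35532 ÷ 15.999 = 0.022209 mol
Divide by the smallest (0.014806 mol): C 1.000, H 2.000, O 1.500
Multiplying each by 2 gives whole numbers: C 2.00, H 4.00, O 3.00

C2H4O3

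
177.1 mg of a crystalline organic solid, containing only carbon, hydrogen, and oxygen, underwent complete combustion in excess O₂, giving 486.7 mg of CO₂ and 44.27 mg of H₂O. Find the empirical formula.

mol C = 0.4867 g CO₂ ÷ 44.009 g/mol = 0.011059 mol
mol H = 2 × 0.04427 g H₂O ÷ 18.015 g/mol = 0.0049148 mol
mass O = 0.1771 − (0.13283 + 0.0049541) = 0.039315 g → mol O = 0.039315 ÷ 15.999 = 0.0024573 mol
Divide by the smallest (0.0024573 mol): C 4.500, H 2.000, O 1.000
Multiplying each by 2 gives whole numbers: C 9.00, H 4.00, O 2.00

C9H4O2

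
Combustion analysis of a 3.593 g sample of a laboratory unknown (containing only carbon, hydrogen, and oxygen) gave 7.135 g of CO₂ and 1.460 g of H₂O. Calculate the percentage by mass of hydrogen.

4.55%

mol C = 7.135 g CO₂ ÷ 44.009 g/mol = 0.16213 mol
mol H = 2 × 1.460 g H₂O ÷ 18.015 g/mol = 0.16209 mol
mass O = 3.593 − (1.9473 + 0.16338) = 1.4823 g → mol O = 1.4823 ÷ 15.999 = 0.092651 mol
mass % H = 0.16338 g ÷ 3.593 g × 100%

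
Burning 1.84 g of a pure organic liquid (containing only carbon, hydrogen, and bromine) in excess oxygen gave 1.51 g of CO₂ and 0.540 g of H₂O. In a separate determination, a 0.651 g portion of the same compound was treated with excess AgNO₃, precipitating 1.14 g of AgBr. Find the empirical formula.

C4H7Br2

mol C = 1.51 g CO₂ ÷ 44.009 g/mol = 0.03431 mol
mol H = 2 × 0.540 g H₂O ÷ 18.015 g/mol = 0.05995 mol
From the AgBr data: mol Br per gram of compound = (1.14 ÷ 187.772) ÷ 0.651 = 0.009326 mol/g, so in the 1.84 g combustion sample mol Br = 0.01716 mol
Divide by the smallest (0.01716 mol): C 2.000, H 3.494, Br 1.000
Multiplying each by 2 gives whole numbers: C 4.00, H 6.99, Br 2.00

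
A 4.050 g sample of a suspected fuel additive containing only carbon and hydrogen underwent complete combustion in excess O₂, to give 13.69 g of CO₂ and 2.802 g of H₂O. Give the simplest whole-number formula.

CH

mol C = 13.69 g CO₂ ÷ 44.009 g/mol = 0.31107 mol
mol H = 2 × 2.802 g H₂O ÷ 18.015 g/mol = 0.31107 mol
Divide by the smallest (0.31107 mol): C 1.000, H 1.000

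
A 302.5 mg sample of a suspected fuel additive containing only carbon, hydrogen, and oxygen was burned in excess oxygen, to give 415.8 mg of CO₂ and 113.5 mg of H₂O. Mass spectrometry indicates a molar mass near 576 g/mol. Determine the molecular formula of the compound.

C18H24O21

mol C = 0.4158 g CO₂ ÷ 44.009 g/mol = 0.0094481 mol
mol H = 2 × 0.1135 g H₂O ÷ 18.015 g/mol = 0.012601 mol
mass O = 0.3025 − (0.11348 + 0.012701) = 0.17632 g → mol O = 0.17632 ÷ 15.999 = 0.011021 mol
Divide by the smallest (0.0094481 mol): C 1.000, H 1.334, O 1.166
Multiplying each by 6 gives whole numbers: C 6.00, H 8.00, O 7.00
Empirical formula: C6H8O7
Empirical-formula mass = 192.12 g/mol; 576 ÷ 192.12 ≈ 3, so the molecular formula is C18H24O21.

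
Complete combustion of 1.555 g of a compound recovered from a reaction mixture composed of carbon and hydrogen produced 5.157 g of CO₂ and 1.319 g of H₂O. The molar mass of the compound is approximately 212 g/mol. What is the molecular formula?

mol C = 5.157 g CO₂ ÷ 44.009 g/mol = 0.11718 mol
mol H = 2 × 1.319 g H₂O ÷ 18.015 g/mol = 0.14643 mol
Divide by the smallest (0.11718 mol): C 1.000, H 1.250
Multiplying each by 4 gives whole numbers: C 4.00, H 5.00
Empirical formula: C4H5
Empirical-formula mass = 53.08 g/mol; 212 ÷ 53.08 ≈ 4, so the molecular formula is C16H20.

C16H20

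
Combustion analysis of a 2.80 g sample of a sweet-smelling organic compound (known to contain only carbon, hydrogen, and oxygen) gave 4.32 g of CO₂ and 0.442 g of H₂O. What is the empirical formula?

C2HO2

mol C = 4.32 g CO₂ ÷ 44.009 g/mol = 0.09816 mol
mol H = 2 × 0.442 g H₂O ÷ 18.015 g/mol = 0.04907 mol
mass O = 2.80 − (1.179 + 0.04946) = 1.572 g → mol O = 1.572 ÷ 15.999 = 0.09823 mol
Divide by the smallest (0.04907 mol): C 2.000, H 1.000, O 2.002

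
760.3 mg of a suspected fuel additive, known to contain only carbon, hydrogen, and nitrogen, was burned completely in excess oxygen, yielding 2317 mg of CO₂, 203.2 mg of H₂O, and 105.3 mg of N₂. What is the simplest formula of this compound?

mol C = 2.317 g CO₂ ÷ 44.009 g/mol = 0.052648 mol
mol H = 2 × 0.2032 g H₂O ÷ 18.015 g/mol = 0.022559 mol
mol N = 2 × 0.1053 g N₂ ÷ 28.014 g/mol = 0.0075177 mol
Divide by the smallest (0.0075177 mol): C 7.003, H 3.001, N 1.000

C7H3N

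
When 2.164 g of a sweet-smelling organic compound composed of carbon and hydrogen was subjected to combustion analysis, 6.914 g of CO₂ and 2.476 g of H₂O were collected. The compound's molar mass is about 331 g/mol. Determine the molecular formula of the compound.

C24H42

mol C = 6.914 g CO₂ ÷ 44.009 g/mol = 0.15710 mol
mol H = 2 × 2.476 g H₂O ÷ 18.015 g/mol = 0.27488 mol
Divide by the smallest (0.15710 mol): C 1.000, H 1.750
Multiplying each by 4 gives whole numbers: C 4.00, H 7.00
Empirical formula: C4H7
Empirical-formula mass = 55.10 g/mol; 331 ÷ 55.10 ≈ 6, so the molecular formula is C24H42.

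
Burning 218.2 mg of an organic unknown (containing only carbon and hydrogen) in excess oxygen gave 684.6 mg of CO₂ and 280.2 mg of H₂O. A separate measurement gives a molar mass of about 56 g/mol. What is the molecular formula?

mol C = 0.6846 g CO₂ ÷ 44.009 g/mol = 0.015556 mol
mol H = 2 × 0.2802 g H₂O ÷ 18.015 g/mol = 0.031107 mol
Divide by the smallest (0.015556 mol): C 1.000, H 2.000
Empirical formula: CH2
Empirical-formula mass = 14.03 g/mol; 56 ÷ 14.03 ≈ 4, so the molecular formula is C4H8.

C4H8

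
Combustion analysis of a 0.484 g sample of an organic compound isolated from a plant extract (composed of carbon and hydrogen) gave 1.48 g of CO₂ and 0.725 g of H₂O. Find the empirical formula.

C5H12

mol C = 1.48 g CO₂ ÷ 44.009 g/mol = 0.03363 mol
mol H = 2 × 0.725 g H₂O ÷ 18.015 g/mol = 0.08049 mol
Divide by the smallest (0.03363 mol): C 1.000, H 2.393
Multiplying each by 5 gives whole numbers: C 5.00, H 11.97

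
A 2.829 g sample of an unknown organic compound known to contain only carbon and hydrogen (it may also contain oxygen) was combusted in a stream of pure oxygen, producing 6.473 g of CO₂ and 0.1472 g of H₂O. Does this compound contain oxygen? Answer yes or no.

mol C = 6.473 g CO₂ ÷ 44.009 g/mol = 0.14708 mol
mol H = 2 × 0.1472 g H₂O ÷ 18.015 g/mol = 0.016342 mol
C and H account for only 1.7831 g of the 2.829 g sample; the remaining 1.0459 g must be oxygen.

yes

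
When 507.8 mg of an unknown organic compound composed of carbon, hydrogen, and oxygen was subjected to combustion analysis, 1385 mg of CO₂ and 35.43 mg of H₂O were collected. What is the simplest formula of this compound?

C8HO2

mol C = 1.385 g CO₂ ÷ 44.009 g/mol = 0.031471 mol
mol H = 2 × 0.03543 g H₂O ÷ 18.015 g/mol = 0.0039334 mol
mass O = 0.5078 − (0.37800 + 0.0039649) = 0.12584 g → mol O = 0.12584 ÷ 15.999 = 0.0078654 mol
Divide by the smallest (0.0039334 mol): C 8.001, H 1.000, O 2.000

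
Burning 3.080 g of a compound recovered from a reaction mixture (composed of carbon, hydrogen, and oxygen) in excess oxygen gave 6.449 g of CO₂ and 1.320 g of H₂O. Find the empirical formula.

mol C = 6.449 g CO₂ ÷ 44.009 g/mol = 0.14654 mol
mol H = 2 × 1.320 g H₂O ÷ 18.015 g/mol = 0.14654 mol
mass O = 3.080 − (1.7601 + 0.14772) = 1.1722 g → mol O = 1.1722 ÷ 15.999 = 0.073268 mol
Divide by the smallest (0.073268 mol): C 2.000, H 2.000, O 1.000

C2H2O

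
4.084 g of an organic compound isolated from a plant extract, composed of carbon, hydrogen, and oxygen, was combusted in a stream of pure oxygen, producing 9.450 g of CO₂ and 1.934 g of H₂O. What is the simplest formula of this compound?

mol C = 9.450 g CO₂ ÷ 44.009 g/mol = 0.21473 mol
mol H = 2 × 1.934 g H₂O ÷ 18.015 g/mol = 0.21471 mol
mass O = 4.084 − (2.5791 + 0.21643) = 1.2885 g → mol O = 1.2885 ÷ 15.999 = 0.080534 mol
Divide by the smallest (0.080534 mol): C 2.666, H 2.666, O 1.000
Multiplying each by 3 gives whole numbers: C 8.00, H 8.00, O 3.00

C8H8O3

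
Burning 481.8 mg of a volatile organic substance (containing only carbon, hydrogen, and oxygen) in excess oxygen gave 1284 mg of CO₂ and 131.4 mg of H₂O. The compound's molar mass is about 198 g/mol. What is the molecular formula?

mol C = 1.284 g CO₂ ÷ 44.009 g/mol = 0.029176 mol
mol H = 2 × 0.1314 g H₂O ÷ 18.015 g/mol = 0.014588 mol
mass O = 0.4818 − (0.35043 + 0.014705) = 0.11666 g → mol O = 0.11666 ÷ 15.999 = 0.0072920 mol
Divide by the smallest (0.0072920 mol): C 4.001, H 2.001, O 1.000
Empirical formula: C4H2O
Empirical-formula mass = 66.06 g/mol; 198 ÷ 66.06 ≈ 3, so the molecular formula is C12H6O3.

C12H6O3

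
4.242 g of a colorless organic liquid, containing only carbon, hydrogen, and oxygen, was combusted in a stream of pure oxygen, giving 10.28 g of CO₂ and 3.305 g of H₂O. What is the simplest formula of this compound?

mol C = 10.28 g CO₂ ÷ 44.009 g/mol = 0.23359 mol
mol H = 2 × 3.305 g H₂O ÷ 18.015 g/mol = 0.36692 mol
mass O = 4.242 − (2.8056 + 0.36985) = 1.0665 g → mol O = 1.0665 ÷ 15.999 = 0.066661 mol
Divide by the smallest (0.066661 mol): C 3.504, H 5.504, O 1.000
Multiplying each by 2 gives whole numbers: C 7.01, H 11.01, O 2.00

C7H11O2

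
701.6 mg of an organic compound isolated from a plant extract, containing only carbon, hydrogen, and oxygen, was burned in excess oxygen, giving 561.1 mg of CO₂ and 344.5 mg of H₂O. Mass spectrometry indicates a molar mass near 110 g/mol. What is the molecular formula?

mol C = 0.5611 g CO₂ ÷ 44.009 g/mol = 0.012750 mol
mol H = 2 × 0.3445 g H₂O ÷ 18.015 g/mol = 0.038246 mol
mass O = 0.7016 − (0.15314 + 0.038552) = 0.50991 g → mol O = 0.50991 ÷ 15.999 = 0.031871 mol
Divide by the smallest (0.012750 mol): C 1.000, H 3.000, O 2.500
Multiplying each by 2 gives whole numbers: C 2.00, H 6.00, O 5.00
Empirical formula: C2H6O5
Empirical-formula mass = 110.06 g/mol; 110 ÷ 110.06 ≈ 1, so the molecular formula is C2H6O5.

C2H6O5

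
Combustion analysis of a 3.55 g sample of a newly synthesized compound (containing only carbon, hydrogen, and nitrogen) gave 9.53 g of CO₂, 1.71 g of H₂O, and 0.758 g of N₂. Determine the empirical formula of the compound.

mol C = 9.53 g CO₂ ÷ 44.009 g/mol = 0.2165 mol
mol H = 2 × 1.71 g H₂O ÷ 18.015 g/mol = 0.1898 mol
mol N = 2 × 0.758 g N₂ ÷ 28.014 g/mol = 0.05412 mol
Divide by the smallest (0.05412 mol): C 4.002, H 3.508, N 1.000
Multiplying each by 2 gives whole numbers: C 8.00, H 7.02, N 2.00

C8H7N2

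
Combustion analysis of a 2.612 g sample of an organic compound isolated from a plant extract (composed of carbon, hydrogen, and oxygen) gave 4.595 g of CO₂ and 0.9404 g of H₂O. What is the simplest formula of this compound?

C4H4O3

mol C = 4.595 g CO₂ ÷ 44.009 g/mol = 0.10441 mol
mol H = 2 × 0.9404 g H₂O ÷ 18.015 g/mol = 0.10440 mol
mass O = 2.612 − (1.2541 + 0.10524) = 1.2527 g → mol O = 1.2527 ÷ 15.999 = 0.078298 mol
Divide by the smallest (0.078298 mol): C 1.334, H 1.333, O 1.000
Multiplying each by 3 gives whole numbers: C 4.00, H 4.00, O 3.00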